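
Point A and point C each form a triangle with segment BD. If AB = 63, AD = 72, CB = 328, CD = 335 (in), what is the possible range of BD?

From triangle ABD: |63 − 72| < BD < 63 + 72, i.e. 9 < BD < 135.
From triangle CBD: 7 < BD < 663.
Both must hold, so BD lies in the intersection.

9 < BD < 135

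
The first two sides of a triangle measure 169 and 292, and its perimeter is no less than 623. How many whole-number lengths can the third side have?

Triangle inequality: 123 < x < 461. Perimeter ≥ 623 gives x ≥ 623 − 169 − 292 = 162.
So 162 ≤ x < 461; integers 162 through 460: 299 values.

299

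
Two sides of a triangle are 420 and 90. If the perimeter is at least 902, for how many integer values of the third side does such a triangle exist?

118

Triangle inequality: 330 < x < 510. Perimeter ≥ 902 gives x ≥ 902 − 420 − 90 = 392.
So 392 ≤ x < 510; integers 392 through 509: 118 values.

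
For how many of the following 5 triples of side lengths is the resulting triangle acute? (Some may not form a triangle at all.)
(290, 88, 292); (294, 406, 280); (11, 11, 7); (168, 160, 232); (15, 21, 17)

3

(290,88,292): 88²+290² = 91844 > 85264 = 292² → acute
(294,406,280): 280²+294² = 164836 = 406² → right
(11,11,7): 7²+11² = 170 > 121 = 11² → acute
(168,160,232): 160²+168² = 53824 = 232² → right
(15,21,17): 15²+17² = 514 > 441 = 21² → acute
3 of the 5 are acute.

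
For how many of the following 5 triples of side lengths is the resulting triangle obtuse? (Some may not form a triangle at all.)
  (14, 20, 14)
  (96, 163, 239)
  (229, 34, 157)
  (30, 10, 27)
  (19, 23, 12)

4

(14,20,14): 14²+14² = 392 < 400 = 20² → obtuse
(96,163,239): 96²+163² = 35785 < 57121 = 239² → obtuse
(229,34,157): 34+157 ≤ 229, not a triangle
(30,10,27): 10²+27² = 829 < 900 = 30² → obtuse
(19,23,12): 12²+19² = 505 < 529 = 23² → obtuse
4 of the 5 are obtuse.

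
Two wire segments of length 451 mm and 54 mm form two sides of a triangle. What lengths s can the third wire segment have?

397 < s < 505 (mm)

By the triangle inequality, s must be less than 451 + 54 = 505 and greater than |451 − 54| = 397.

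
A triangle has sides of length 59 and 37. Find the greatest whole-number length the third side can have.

95

The third side must be strictly less than 59 + 37 = 96.
The largest integer below 96 is 95.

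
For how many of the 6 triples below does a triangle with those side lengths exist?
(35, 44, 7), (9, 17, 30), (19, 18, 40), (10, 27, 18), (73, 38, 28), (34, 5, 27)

1

(7,35,44): 7+35 ≤ 44 → not valid
(9,17,30): 9+17 ≤ 30 → not valid
(18,19,40): 18+19 ≤ 40 → not valid
(10,18,27): 10+18 > 27 → valid
(28,38,73): 28+38 ≤ 73 → not valid
(5,27,34): 5+27 ≤ 34 → not valid
1 of the 6 triples forms a triangle.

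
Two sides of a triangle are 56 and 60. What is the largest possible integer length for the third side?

115

The third side must be strictly less than 56 + 60 = 116.
The largest integer below 116 is 115.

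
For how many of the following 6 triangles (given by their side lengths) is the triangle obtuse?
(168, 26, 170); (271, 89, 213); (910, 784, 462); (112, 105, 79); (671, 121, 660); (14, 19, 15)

1

(168,26,170): 26²+168² = 28900 = 170² → right
(271,89,213): 89²+213² = 53290 < 73441 = 271² → obtuse
(910,784,462): 462²+784² = 828100 = 910² → right
(112,105,79): 79²+105² = 17266 > 12544 = 112² → acute
(671,121,660): 121²+660² = 450241 = 671² → right
(14,19,15): 14²+15² = 421 > 361 = 19² → acute
1 of the 6 is obtuse.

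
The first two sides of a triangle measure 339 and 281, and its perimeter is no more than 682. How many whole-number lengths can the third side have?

Triangle inequality: 58 < x < 620. Perimeter ≤ 682 gives x ≤ 682 − 339 − 281 = 62.
So 58 < x ≤ 62; integers 59 through 62: 4 values.

4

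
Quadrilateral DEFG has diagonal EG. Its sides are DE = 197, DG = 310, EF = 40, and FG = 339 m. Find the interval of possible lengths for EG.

299 < EG < 379

From triangle DEG: |197 − 310| < EG < 197 + 310, i.e. 113 < EG < 507.
From triangle FEG: 299 < EG < 379.
Both must hold, so EG lies in the intersection.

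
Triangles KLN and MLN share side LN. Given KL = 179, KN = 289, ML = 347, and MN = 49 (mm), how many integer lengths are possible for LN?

From triangle KLN: 110 < LN < 468.
From triangle MLN: 298 < LN < 396.
Intersection: 298 < LN < 396, so integers 299 through 395: 97 values.

97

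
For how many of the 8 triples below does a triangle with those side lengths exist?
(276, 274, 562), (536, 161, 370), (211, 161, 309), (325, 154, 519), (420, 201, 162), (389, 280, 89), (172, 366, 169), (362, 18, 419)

1

(274,276,562): 274+276 ≤ 562 → not valid
(161,370,536): 161+370 ≤ 536 → not valid
(161,211,309): 161+211 > 309 → valid
(154,325,519): 154+325 ≤ 519 → not valid
(162,201,420): 162+201 ≤ 420 → not valid
(89,280,389): 89+280 ≤ 389 → not valid
(169,172,366): 169+172 ≤ 366 → not valid
(18,362,419): 18+362 ≤ 419 → not valid
1 of the 8 triples forms a triangle.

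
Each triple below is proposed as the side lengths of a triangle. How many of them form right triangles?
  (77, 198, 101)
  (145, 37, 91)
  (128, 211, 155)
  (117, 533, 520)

1

(77,198,101): 77+101 ≤ 198, not a triangle
(145,37,91): 37+91 ≤ 145, not a triangle
(128,211,155): 128²+155² = 40409 < 44521 = 211² → obtuse
(117,533,520): 117²+520² = 284089 = 533² → right
1 of the 4 is right.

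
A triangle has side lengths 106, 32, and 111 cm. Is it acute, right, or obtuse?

obtuse

Compare the square of the longest side to the sum of squares of the other two: 32² + 106² = 12260 < 12321 = 111².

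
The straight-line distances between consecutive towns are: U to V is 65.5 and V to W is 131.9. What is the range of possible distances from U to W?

66.4 ≤ UW ≤ 197.4

By the triangle inequality, |65.5 − 131.9| ≤ UW ≤ 65.5 + 131.9.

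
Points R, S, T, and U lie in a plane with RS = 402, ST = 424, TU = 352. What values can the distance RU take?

0 ≤ RU ≤ 1178

The maximum is all hops collinear in one direction: 402 + 424 + 352 = 1178.
The longest hop is 424; the others sum to 754. Since 424 ≤ 754, the path can fold back on itself completely, so the minimum distance is 0.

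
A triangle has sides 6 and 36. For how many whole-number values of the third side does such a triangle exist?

The third side lies in the open interval (30, 42).
Integers from 31 to 41 inclusive: 41 − 31 + 1 = 11.

11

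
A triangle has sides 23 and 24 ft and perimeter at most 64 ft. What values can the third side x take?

Triangle inequality alone gives 1 < x < 47.
The perimeter condition gives x ≤ 64 − 23 − 24 = 17.
Intersecting the two: 1 < x ≤ 17.

1 < x ≤ 17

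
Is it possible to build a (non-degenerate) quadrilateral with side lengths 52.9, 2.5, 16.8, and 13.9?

No

For a quadrilateral, each side must be shorter than the sum of the others.
Here the longest side is 52.9, but the remaining 3 sides sum to only 33.2.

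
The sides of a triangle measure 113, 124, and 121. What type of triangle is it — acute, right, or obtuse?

Compare the square of the longest side to the sum of squares of the other two: 113² + 121² = 27410 > 15376 = 124².

acute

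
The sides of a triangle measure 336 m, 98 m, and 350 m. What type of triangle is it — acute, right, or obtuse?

Compare the square of the longest side to the sum of squares of the other two: 98² + 336² = 122500 = 350².

right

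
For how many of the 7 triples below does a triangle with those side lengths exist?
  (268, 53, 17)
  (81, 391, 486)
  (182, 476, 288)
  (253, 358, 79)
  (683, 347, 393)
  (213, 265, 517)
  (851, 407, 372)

(17,53,268): 17+53 ≤ 268 → not valid
(81,391,486): 81+391 ≤ 486 → not valid
(182,288,476): 182+288 ≤ 476 → not valid
(79,253,358): 79+253 ≤ 358 → not valid
(347,393,683): 347+393 > 683 → valid
(213,265,517): 213+265 ≤ 517 → not valid
(372,407,851): 372+407 ≤ 851 → not valid
1 of the 7 triples forms a triangle.

1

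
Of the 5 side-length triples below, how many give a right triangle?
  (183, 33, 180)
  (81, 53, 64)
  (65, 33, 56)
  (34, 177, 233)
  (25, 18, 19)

(183,33,180): 33²+180² = 33489 = 183² → right
(81,53,64): 53²+64² = 6905 > 6561 = 81² → acute
(65,33,56): 33²+56² = 4225 = 65² → right
(34,177,233): 34+177 ≤ 233, not a triangle
(25,18,19): 18²+19² = 685 > 625 = 25² → acute
2 of the 5 are right.

2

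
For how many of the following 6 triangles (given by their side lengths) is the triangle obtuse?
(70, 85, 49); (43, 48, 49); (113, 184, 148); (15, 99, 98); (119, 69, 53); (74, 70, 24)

(70,85,49): 49²+70² = 7301 > 7225 = 85² → acute
(43,48,49): 43²+48² = 4153 > 2401 = 49² → acute
(113,184,148): 113²+148² = 34673 > 33856 = 184² → acute
(15,99,98): 15²+98² = 9829 > 9801 = 99² → acute
(119,69,53): 53²+69² = 7570 < 14161 = 119² → obtuse
(74,70,24): 24²+70² = 5476 = 74² → right
1 of the 6 is obtuse.

1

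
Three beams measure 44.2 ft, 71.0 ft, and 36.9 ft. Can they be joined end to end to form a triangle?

Yes

The longest side is 71.0, and the other two sum to 81.1.
Since 81.1 > 71.0, the triangle inequality holds.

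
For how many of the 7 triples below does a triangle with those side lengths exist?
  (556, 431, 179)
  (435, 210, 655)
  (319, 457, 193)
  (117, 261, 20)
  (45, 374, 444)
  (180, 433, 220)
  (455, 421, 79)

(179,431,556): 179+431 > 556 → valid
(210,435,655): 210+435 ≤ 655 → not valid
(193,319,457): 193+319 > 457 → valid
(20,117,261): 20+117 ≤ 261 → not valid
(45,374,444): 45+374 ≤ 444 → not valid
(180,220,433): 180+220 ≤ 433 → not valid
(79,421,455): 79+421 > 455 → valid
3 of the 7 triples form a triangle.

3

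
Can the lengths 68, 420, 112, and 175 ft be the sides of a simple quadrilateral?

For a quadrilateral, each side must be shorter than the sum of the others.
Here the longest side is 420, but the remaining 3 sides sum to only 355.

No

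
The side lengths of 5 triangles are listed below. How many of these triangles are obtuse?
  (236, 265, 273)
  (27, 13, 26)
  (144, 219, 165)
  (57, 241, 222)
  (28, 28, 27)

(236,265,273): 236²+265² = 125921 > 74529 = 273² → acute
(27,13,26): 13²+26² = 845 > 729 = 27² → acute
(144,219,165): 144²+165² = 47961 = 219² → right
(57,241,222): 57²+222² = 52533 < 58081 = 241² → obtuse
(28,28,27): 27²+28² = 1513 > 784 = 28² → acute
1 of the 5 is obtuse.

1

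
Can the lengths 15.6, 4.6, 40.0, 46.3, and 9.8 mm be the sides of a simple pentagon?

A pentagon exists iff every side is shorter than the sum of the others — equivalently, the longest side is less than the sum of the rest.
Longest side 46.3 < 70.0 (sum of the remaining 4), so yes.

Yes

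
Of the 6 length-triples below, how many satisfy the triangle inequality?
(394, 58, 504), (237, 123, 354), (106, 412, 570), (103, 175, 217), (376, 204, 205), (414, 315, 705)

(58,394,504): 58+394 ≤ 504 → not valid
(123,237,354): 123+237 > 354 → valid
(106,412,570): 106+412 ≤ 570 → not valid
(103,175,217): 103+175 > 217 → valid
(204,205,376): 204+205 > 376 → valid
(315,414,705): 315+414 > 705 → valid
4 of the 6 triples form a triangle.

4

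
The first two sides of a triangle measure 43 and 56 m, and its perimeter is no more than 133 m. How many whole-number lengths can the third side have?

21

Triangle inequality: 13 < x < 99. Perimeter ≤ 133 gives x ≤ 133 − 43 − 56 = 34.
So 13 < x ≤ 34; integers 14 through 34: 21 values.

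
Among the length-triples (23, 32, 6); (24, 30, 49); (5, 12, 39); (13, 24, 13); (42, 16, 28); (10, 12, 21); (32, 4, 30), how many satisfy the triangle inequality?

5

(6,23,32): 6+23 ≤ 32 → not valid
(24,30,49): 24+30 > 49 → valid
(5,12,39): 5+12 ≤ 39 → not valid
(13,13,24): 13+13 > 24 → valid
(16,28,42): 16+28 > 42 → valid
(10,12,21): 10+12 > 21 → valid
(4,30,32): 4+30 > 32 → valid
5 of the 7 triples form a triangle.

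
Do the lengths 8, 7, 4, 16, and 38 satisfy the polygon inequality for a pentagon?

For a pentagon, each side must be shorter than the sum of the others.
Here the longest side is 38, but the remaining 4 sides sum to only 35.

No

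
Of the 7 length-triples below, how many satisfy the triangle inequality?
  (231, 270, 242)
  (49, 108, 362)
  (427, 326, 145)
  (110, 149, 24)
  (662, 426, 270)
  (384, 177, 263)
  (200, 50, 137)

4

(231,242,270): 231+242 > 270 → valid
(49,108,362): 49+108 ≤ 362 → not valid
(145,326,427): 145+326 > 427 → valid
(24,110,149): 24+110 ≤ 149 → not valid
(270,426,662): 270+426 > 662 → valid
(177,263,384): 177+263 > 384 → valid
(50,137,200): 50+137 ≤ 200 → not valid
4 of the 7 triples form a triangle.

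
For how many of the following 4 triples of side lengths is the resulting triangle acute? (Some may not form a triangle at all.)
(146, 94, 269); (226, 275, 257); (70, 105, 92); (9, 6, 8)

3

(146,94,269): 94+146 ≤ 269, not a triangle
(226,275,257): 226²+257² = 117125 > 75625 = 275² → acute
(70,105,92): 70²+92² = 13364 > 11025 = 105² → acute
(9,6,8): 6²+8² = 100 > 81 = 9² → acute
3 of the 4 are acute.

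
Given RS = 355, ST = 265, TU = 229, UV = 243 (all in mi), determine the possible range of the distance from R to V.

The maximum is all hops collinear in one direction: 355 + 265 + 229 + 243 = 1092.
The longest hop is 355; the others sum to 737. Since 355 ≤ 737, the path can fold back on itself completely, so the minimum distance is 0.

0 ≤ RV ≤ 1092 mi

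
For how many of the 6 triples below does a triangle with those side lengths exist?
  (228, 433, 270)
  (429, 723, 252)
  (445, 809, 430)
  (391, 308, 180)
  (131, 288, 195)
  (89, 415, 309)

(228,270,433): 228+270 > 433 → valid
(252,429,723): 252+429 ≤ 723 → not valid
(430,445,809): 430+445 > 809 → valid
(180,308,391): 180+308 > 391 → valid
(131,195,288): 131+195 > 288 → valid
(89,309,415): 89+309 ≤ 415 → not valid
4 of the 6 triples form a triangle.

4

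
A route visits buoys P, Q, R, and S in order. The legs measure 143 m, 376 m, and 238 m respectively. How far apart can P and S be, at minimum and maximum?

The maximum is all hops collinear in one direction: 143 + 376 + 238 = 757.
The longest hop is 376; the others sum to 381. Since 376 ≤ 381, the path can fold back on itself completely, so the minimum distance is 0.

0 ≤ PS ≤ 757 m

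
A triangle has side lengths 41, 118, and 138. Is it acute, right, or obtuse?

obtuse

Compare the square of the longest side to the sum of squares of the other two: 41² + 118² = 15605 < 19044 = 138².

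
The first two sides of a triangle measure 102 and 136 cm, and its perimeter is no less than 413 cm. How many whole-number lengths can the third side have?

63

Triangle inequality: 34 < x < 238. Perimeter ≥ 413 gives x ≥ 413 − 102 − 136 = 175.
So 175 ≤ x < 238; integers 175 through 237: 63 values.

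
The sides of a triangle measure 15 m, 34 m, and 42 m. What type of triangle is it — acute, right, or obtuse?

obtuse

Compare the square of the longest side to the sum of squares of the other two: 15² + 34² = 1381 < 1764 = 42².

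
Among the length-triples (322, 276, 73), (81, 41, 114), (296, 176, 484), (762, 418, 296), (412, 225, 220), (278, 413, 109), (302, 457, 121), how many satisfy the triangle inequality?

3

(73,276,322): 73+276 > 322 → valid
(41,81,114): 41+81 > 114 → valid
(176,296,484): 176+296 ≤ 484 → not valid
(296,418,762): 296+418 ≤ 762 → not valid
(220,225,412): 220+225 > 412 → valid
(109,278,413): 109+278 ≤ 413 → not valid
(121,302,457): 121+302 ≤ 457 → not valid
3 of the 7 triples form a triangle.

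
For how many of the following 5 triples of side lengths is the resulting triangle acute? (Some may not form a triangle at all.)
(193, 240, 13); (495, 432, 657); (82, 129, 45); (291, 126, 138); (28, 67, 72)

1

(193,240,13): 13+193 ≤ 240, not a triangle
(495,432,657): 432²+495² = 431649 = 657² → right
(82,129,45): 45+82 ≤ 129, not a triangle
(291,126,138): 126+138 ≤ 291, not a triangle
(28,67,72): 28²+67² = 5273 > 5184 = 72² → acute
1 of the 5 is acute.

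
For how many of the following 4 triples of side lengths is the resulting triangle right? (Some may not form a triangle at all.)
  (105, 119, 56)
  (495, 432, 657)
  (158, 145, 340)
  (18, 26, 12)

2

(105,119,56): 56²+105² = 14161 = 119² → right
(495,432,657): 432²+495² = 431649 = 657² → right
(158,145,340): 145+158 ≤ 340, not a triangle
(18,26,12): 12²+18² = 468 < 676 = 26² → obtuse
2 of the 4 are right.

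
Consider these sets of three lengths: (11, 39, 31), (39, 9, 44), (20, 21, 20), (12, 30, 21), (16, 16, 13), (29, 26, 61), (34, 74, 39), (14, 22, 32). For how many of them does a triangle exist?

(11,31,39): 11+31 > 39 → valid
(9,39,44): 9+39 > 44 → valid
(20,20,21): 20+20 > 21 → valid
(12,21,30): 12+21 > 30 → valid
(13,16,16): 13+16 > 16 → valid
(26,29,61): 26+29 ≤ 61 → not valid
(34,39,74): 34+39 ≤ 74 → not valid
(14,22,32): 14+22 > 32 → valid
6 of the 8 triples form a triangle.

6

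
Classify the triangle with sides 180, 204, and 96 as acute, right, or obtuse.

Compare the square of the longest side to the sum of squares of the other two: 96² + 180² = 41616 = 204².

right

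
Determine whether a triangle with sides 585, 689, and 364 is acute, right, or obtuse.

Compare the square of the longest side to the sum of squares of the other two: 364² + 585² = 474721 = 689².

right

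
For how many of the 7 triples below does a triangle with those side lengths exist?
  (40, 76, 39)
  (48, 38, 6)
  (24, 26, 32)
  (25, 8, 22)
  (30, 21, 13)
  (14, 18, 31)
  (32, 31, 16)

(39,40,76): 39+40 > 76 → valid
(6,38,48): 6+38 ≤ 48 → not valid
(24,26,32): 24+26 > 32 → valid
(8,22,25): 8+22 > 25 → valid
(13,21,30): 13+21 > 30 → valid
(14,18,31): 14+18 > 31 → valid
(16,31,32): 16+31 > 32 → valid
6 of the 7 triples form a triangle.

6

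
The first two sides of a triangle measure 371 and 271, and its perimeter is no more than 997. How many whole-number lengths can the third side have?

Triangle inequality: 100 < x < 642. Perimeter ≤ 997 gives x ≤ 997 − 371 − 271 = 355.
So 100 < x ≤ 355; integers 101 through 355: 255 values.

255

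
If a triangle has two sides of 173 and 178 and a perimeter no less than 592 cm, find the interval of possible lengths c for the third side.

241 ≤ c < 351

Triangle inequality alone gives 5 < c < 351.
The perimeter condition gives c ≥ 592 − 173 − 178 = 241.
Intersecting the two: 241 ≤ c < 351.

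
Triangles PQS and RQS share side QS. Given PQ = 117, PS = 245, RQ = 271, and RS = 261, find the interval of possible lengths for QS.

128 < QS < 362

From triangle PQS: |117 − 245| < QS < 117 + 245, i.e. 128 < QS < 362.
From triangle RQS: 10 < QS < 532.
Both must hold, so QS lies in the intersection.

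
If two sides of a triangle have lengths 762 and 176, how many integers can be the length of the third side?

The third side lies in the open interval (586, 938).
Integers from 587 to 937 inclusive: 937 − 587 + 1 = 351.

351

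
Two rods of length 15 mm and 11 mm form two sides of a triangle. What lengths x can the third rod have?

4 < x < 26

By the triangle inequality, x must be less than 15 + 11 = 26 and greater than |15 − 11| = 4.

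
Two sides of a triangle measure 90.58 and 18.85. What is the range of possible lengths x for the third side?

71.73 < x < 109.43

By the triangle inequality, x must be less than 90.58 + 18.85 = 109.43 and greater than |90.58 − 18.85| = 71.73.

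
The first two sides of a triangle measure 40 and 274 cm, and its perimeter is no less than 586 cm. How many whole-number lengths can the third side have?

Triangle inequality: 234 < x < 314. Perimeter ≥ 586 gives x ≥ 586 − 40 − 274 = 272.
So 272 ≤ x < 314; integers 272 through 313: 42 values.

42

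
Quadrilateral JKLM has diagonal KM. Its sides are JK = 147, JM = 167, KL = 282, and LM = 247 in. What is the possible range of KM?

35 < KM < 314

From triangle JKM: |147 − 167| < KM < 147 + 167, i.e. 20 < KM < 314.
From triangle LKM: 35 < KM < 529.
Both must hold, so KM lies in the intersection.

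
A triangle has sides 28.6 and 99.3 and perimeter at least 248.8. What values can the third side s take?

120.9 ≤ s < 127.9

Triangle inequality alone gives 70.7 < s < 127.9.
The perimeter condition gives s ≥ 248.8 − 28.6 − 99.3 = 120.9.
Intersecting the two: 120.9 ≤ s < 127.9.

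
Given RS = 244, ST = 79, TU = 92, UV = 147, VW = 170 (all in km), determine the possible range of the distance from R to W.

The maximum is all hops collinear in one direction: 244 + 79 + 92 + 147 + 170 = 732.
The longest hop is 244; the others sum to 488. Since 244 ≤ 488, the path can fold back on itself completely, so the minimum distance is 0.

0 ≤ RW ≤ 732 km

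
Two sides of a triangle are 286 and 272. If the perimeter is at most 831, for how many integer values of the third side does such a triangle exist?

Triangle inequality: 14 < x < 558. Perimeter ≤ 831 gives x ≤ 831 − 286 − 272 = 273.
So 14 < x ≤ 273; integers 15 through 273: 259 values.

259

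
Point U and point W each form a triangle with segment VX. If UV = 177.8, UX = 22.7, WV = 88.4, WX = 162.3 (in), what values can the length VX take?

From triangle UVX: |177.8 − 22.7| < VX < 177.8 + 22.7, i.e. 155.1 < VX < 200.5.
From triangle WVX: 73.9 < VX < 250.7.
Both must hold, so VX lies in the intersection.

155.1 < VX < 200.5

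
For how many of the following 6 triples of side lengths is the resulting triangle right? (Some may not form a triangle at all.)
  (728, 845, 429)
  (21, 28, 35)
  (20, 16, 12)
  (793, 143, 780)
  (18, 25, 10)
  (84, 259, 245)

(728,845,429): 429²+728² = 714025 = 845² → right
(21,28,35): 21²+28² = 1225 = 35² → right
(20,16,12): 12²+16² = 400 = 20² → right
(793,143,780): 143²+780² = 628849 = 793² → right
(18,25,10): 10²+18² = 424 < 625 = 25² → obtuse
(84,259,245): 84²+245² = 67081 = 259² → right
5 of the 6 are right.

5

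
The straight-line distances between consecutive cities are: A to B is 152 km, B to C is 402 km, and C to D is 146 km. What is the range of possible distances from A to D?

104 ≤ AD ≤ 700 km

The maximum is all hops collinear in one direction: 152 + 402 + 146 = 700.
The longest hop is 402; the others sum to 298. Folding the others back against it leaves at least 402 − 298 = 104.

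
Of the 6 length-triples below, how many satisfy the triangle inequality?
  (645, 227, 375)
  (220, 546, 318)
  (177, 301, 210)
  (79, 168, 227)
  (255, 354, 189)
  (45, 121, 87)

(227,375,645): 227+375 ≤ 645 → not valid
(220,318,546): 220+318 ≤ 546 → not valid
(177,210,301): 177+210 > 301 → valid
(79,168,227): 79+168 > 227 → valid
(189,255,354): 189+255 > 354 → valid
(45,87,121): 45+87 > 121 → valid
4 of the 6 triples form a triangle.

4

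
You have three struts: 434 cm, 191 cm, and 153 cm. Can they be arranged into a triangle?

No

The longest side is 434, but the other two sum to only 344.
344 < 434, so the triangle inequality fails.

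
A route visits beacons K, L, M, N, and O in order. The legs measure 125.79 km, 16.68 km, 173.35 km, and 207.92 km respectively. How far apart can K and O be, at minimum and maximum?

0 ≤ KO ≤ 523.74 km

The maximum is all hops collinear in one direction: 125.79 + 16.68 + 173.35 + 207.92 = 523.74.
The longest hop is 207.92; the others sum to 315.82. Since 207.92 ≤ 315.82, the path can fold back on itself completely, so the minimum distance is 0.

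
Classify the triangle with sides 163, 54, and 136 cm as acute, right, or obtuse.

obtuse

Compare the square of the longest side to the sum of squares of the other two: 54² + 136² = 21412 < 26569 = 163².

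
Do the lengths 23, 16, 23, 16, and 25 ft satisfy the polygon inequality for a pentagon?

A pentagon exists iff every side is shorter than the sum of the others — equivalently, the longest side is less than the sum of the rest.
Longest side 25 < 78 (sum of the remaining 4), so yes.

Yes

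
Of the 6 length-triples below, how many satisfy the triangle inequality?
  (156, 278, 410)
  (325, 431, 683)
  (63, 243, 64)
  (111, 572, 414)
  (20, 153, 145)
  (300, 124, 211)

4

(156,278,410): 156+278 > 410 → valid
(325,431,683): 325+431 > 683 → valid
(63,64,243): 63+64 ≤ 243 → not valid
(111,414,572): 111+414 ≤ 572 → not valid
(20,145,153): 20+145 > 153 → valid
(124,211,300): 124+211 > 300 → valid
4 of the 6 triples form a triangle.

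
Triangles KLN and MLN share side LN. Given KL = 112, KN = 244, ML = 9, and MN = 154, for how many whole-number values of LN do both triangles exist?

From triangle KLN: 132 < LN < 356.
From triangle MLN: 145 < LN < 163.
Intersection: 145 < LN < 163, so integers 146 through 162: 17 values.

17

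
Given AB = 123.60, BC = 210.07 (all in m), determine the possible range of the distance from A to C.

By the triangle inequality, |123.60 − 210.07| ≤ AC ≤ 123.60 + 210.07.

86.47 ≤ AC ≤ 333.67 m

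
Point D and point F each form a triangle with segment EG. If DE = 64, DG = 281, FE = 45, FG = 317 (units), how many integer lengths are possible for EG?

From triangle DEG: 217 < EG < 345.
From triangle FEG: 272 < EG < 362.
Intersection: 272 < EG < 345, so integers 273 through 344: 72 values.

72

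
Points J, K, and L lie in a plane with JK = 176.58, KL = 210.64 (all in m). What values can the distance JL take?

34.06 ≤ JL ≤ 387.22 m

By the triangle inequality, |176.58 − 210.64| ≤ JL ≤ 176.58 + 210.64.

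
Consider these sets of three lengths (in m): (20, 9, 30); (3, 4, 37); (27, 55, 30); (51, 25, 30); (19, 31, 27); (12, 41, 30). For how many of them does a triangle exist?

(9,20,30): 9+20 ≤ 30 → not valid
(3,4,37): 3+4 ≤ 37 → not valid
(27,30,55): 27+30 > 55 → valid
(25,30,51): 25+30 > 51 → valid
(19,27,31): 19+27 > 31 → valid
(12,30,41): 12+30 > 41 → valid
4 of the 6 triples form a triangle.

4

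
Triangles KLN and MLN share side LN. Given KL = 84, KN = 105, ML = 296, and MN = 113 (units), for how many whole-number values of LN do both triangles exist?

5

From triangle KLN: 21 < LN < 189.
From triangle MLN: 183 < LN < 409.
Intersection: 183 < LN < 189, so integers 184 through 188: 5 values.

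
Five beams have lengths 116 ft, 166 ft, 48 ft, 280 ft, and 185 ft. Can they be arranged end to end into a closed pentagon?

Yes

A pentagon exists iff every side is shorter than the sum of the others — equivalently, the longest side is less than the sum of the rest.
Longest side 280 < 515 (sum of the remaining 4), so yes.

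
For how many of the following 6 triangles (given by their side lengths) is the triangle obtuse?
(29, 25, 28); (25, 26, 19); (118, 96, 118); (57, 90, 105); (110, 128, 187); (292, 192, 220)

(29,25,28): 25²+28² = 1409 > 841 = 29² → acute
(25,26,19): 19²+25² = 986 > 676 = 26² → acute
(118,96,118): 96²+118² = 23140 > 13924 = 118² → acute
(57,90,105): 57²+90² = 11349 > 11025 = 105² → acute
(110,128,187): 110²+128² = 28484 < 34969 = 187² → obtuse
(292,192,220): 192²+220² = 85264 = 292² → right
1 of the 6 is obtuse.

1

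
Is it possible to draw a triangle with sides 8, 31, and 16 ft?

No

The longest side is 31, but the other two sum to only 24.
24 < 31, so the triangle inequality fails.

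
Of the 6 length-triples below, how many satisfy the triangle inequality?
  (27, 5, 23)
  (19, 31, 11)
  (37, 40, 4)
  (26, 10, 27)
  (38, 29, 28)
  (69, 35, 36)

(5,23,27): 5+23 > 27 → valid
(11,19,31): 11+19 ≤ 31 → not valid
(4,37,40): 4+37 > 40 → valid
(10,26,27): 10+26 > 27 → valid
(28,29,38): 28+29 > 38 → valid
(35,36,69): 35+36 > 69 → valid
5 of the 6 triples form a triangle.

5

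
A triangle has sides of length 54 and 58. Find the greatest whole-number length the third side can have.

111

The third side must be strictly less than 54 + 58 = 112.
The largest integer below 112 is 111.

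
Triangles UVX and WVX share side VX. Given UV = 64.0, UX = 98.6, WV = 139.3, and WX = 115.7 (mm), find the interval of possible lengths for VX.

34.6 < VX < 162.6

From triangle UVX: |64.0 − 98.6| < VX < 64.0 + 98.6, i.e. 34.6 < VX < 162.6.
From triangle WVX: 23.6 < VX < 255.0.
Both must hold, so VX lies in the intersection.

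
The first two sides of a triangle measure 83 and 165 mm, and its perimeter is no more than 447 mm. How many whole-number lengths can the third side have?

Triangle inequality: 82 < x < 248. Perimeter ≤ 447 gives x ≤ 447 − 83 − 165 = 199.
So 82 < x ≤ 199; integers 83 through 199: 117 values.

117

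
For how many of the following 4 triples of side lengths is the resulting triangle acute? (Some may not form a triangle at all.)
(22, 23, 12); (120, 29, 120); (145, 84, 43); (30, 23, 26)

(22,23,12): 12²+22² = 628 > 529 = 23² → acute
(120,29,120): 29²+120² = 15241 > 14400 = 120² → acute
(145,84,43): 43+84 ≤ 145, not a triangle
(30,23,26): 23²+26² = 1205 > 900 = 30² → acute
3 of the 4 are acute.

3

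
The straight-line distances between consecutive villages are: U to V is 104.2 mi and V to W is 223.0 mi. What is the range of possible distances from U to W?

By the triangle inequality, |104.2 − 223.0| ≤ UW ≤ 104.2 + 223.0.

118.8 ≤ UW ≤ 327.2 mi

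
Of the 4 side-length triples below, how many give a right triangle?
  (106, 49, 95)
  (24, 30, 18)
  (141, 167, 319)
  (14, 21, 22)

1

(106,49,95): 49²+95² = 11426 > 11236 = 106² → acute
(24,30,18): 18²+24² = 900 = 30² → right
(141,167,319): 141+167 ≤ 319, not a triangle
(14,21,22): 14²+21² = 637 > 484 = 22² → acute
1 of the 4 is right.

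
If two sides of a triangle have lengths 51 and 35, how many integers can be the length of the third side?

69

The third side lies in the open interval (16, 86).
Integers from 17 to 85 inclusive: 85 − 17 + 1 = 69.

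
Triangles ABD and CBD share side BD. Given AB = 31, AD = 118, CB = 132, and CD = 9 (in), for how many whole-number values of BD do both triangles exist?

From triangle ABD: 87 < BD < 149.
From triangle CBD: 123 < BD < 141.
Intersection: 123 < BD < 141, so integers 124 through 140: 17 values.

17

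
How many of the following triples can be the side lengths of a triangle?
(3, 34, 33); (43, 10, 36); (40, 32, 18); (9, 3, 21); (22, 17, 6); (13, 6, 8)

(3,33,34): 3+33 > 34 → valid
(10,36,43): 10+36 > 43 → valid
(18,32,40): 18+32 > 40 → valid
(3,9,21): 3+9 ≤ 21 → not valid
(6,17,22): 6+17 > 22 → valid
(6,8,13): 6+8 > 13 → valid
5 of the 6 triples form a triangle.

5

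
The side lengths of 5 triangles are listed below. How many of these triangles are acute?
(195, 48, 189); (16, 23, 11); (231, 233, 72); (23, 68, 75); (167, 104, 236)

1

(195,48,189): 48²+189² = 38025 = 195² → right
(16,23,11): 11²+16² = 377 < 529 = 23² → obtuse
(231,233,72): 72²+231² = 58545 > 54289 = 233² → acute
(23,68,75): 23²+68² = 5153 < 5625 = 75² → obtuse
(167,104,236): 104²+167² = 38705 < 55696 = 236² → obtuse
1 of the 5 is acute.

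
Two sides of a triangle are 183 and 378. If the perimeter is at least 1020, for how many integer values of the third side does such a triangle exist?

102

Triangle inequality: 195 < x < 561. Perimeter ≥ 1020 gives x ≥ 1020 − 183 − 378 = 459.
So 459 ≤ x < 561; integers 459 through 560: 102 values.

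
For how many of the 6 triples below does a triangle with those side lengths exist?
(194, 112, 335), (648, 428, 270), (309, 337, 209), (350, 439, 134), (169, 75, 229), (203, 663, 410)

(112,194,335): 112+194 ≤ 335 → not valid
(270,428,648): 270+428 > 648 → valid
(209,309,337): 209+309 > 337 → valid
(134,350,439): 134+350 > 439 → valid
(75,169,229): 75+169 > 229 → valid
(203,410,663): 203+410 ≤ 663 → not valid
4 of the 6 triples form a triangle.

4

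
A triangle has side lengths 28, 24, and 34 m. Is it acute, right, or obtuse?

Compare the square of the longest side to the sum of squares of the other two: 24² + 28² = 1360 > 1156 = 34².

acute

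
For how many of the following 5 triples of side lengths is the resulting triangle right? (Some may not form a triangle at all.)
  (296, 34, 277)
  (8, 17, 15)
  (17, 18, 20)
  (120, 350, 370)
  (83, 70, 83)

(296,34,277): 34²+277² = 77885 < 87616 = 296² → obtuse
(8,17,15): 8²+15² = 289 = 17² → right
(17,18,20): 17²+18² = 613 > 400 = 20² → acute
(120,350,370): 120²+350² = 136900 = 370² → right
(83,70,83): 70²+83² = 11789 > 6889 = 83² → acute
2 of the 5 are right.

2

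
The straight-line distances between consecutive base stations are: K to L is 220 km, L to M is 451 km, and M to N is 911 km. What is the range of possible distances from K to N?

240 ≤ KN ≤ 1582 km

The maximum is all hops collinear in one direction: 220 + 451 + 911 = 1582.
The longest hop is 911; the others sum to 671. Folding the others back against it leaves at least 911 − 671 = 240.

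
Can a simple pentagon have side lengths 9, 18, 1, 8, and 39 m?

No

For a pentagon, each side must be shorter than the sum of the others.
Here the longest side is 39, but the remaining 4 sides sum to only 36.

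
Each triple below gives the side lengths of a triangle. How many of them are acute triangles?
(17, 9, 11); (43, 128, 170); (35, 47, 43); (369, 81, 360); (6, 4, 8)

(17,9,11): 9²+11² = 202 < 289 = 17² → obtuse
(43,128,170): 43²+128² = 18233 < 28900 = 170² → obtuse
(35,47,43): 35²+43² = 3074 > 2209 = 47² → acute
(369,81,360): 81²+360² = 136161 = 369² → right
(6,4,8): 4²+6² = 52 < 64 = 8² → obtuse
1 of the 5 is acute.

1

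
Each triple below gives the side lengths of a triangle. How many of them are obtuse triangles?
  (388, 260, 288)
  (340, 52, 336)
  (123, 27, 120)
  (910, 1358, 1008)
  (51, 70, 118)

1

(388,260,288): 260²+288² = 150544 = 388² → right
(340,52,336): 52²+336² = 115600 = 340² → right
(123,27,120): 27²+120² = 15129 = 123² → right
(910,1358,1008): 910²+1008² = 1844164 = 1358² → right
(51,70,118): 51²+70² = 7501 < 13924 = 118² → obtuse
1 of the 5 is obtuse.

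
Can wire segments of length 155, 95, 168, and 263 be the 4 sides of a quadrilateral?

Yes

A quadrilateral exists iff every side is shorter than the sum of the others — equivalently, the longest side is less than the sum of the rest.
Longest side 263 < 418 (sum of the remaining 3), so yes.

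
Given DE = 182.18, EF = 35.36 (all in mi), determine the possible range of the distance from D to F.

By the triangle inequality, |182.18 − 35.36| ≤ DF ≤ 182.18 + 35.36.

146.82 ≤ DF ≤ 217.54 mi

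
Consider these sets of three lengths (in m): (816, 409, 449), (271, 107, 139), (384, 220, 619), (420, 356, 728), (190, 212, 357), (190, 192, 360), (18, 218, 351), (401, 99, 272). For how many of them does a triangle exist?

(409,449,816): 409+449 > 816 → valid
(107,139,271): 107+139 ≤ 271 → not valid
(220,384,619): 220+384 ≤ 619 → not valid
(356,420,728): 356+420 > 728 → valid
(190,212,357): 190+212 > 357 → valid
(190,192,360): 190+192 > 360 → valid
(18,218,351): 18+218 ≤ 351 → not valid
(99,272,401): 99+272 ≤ 401 → not valid
4 of the 8 triples form a triangle.

4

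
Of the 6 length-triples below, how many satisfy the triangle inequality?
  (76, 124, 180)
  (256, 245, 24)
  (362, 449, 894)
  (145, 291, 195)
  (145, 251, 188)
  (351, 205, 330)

5

(76,124,180): 76+124 > 180 → valid
(24,245,256): 24+245 > 256 → valid
(362,449,894): 362+449 ≤ 894 → not valid
(145,195,291): 145+195 > 291 → valid
(145,188,251): 145+188 > 251 → valid
(205,330,351): 205+330 > 351 → valid
5 of the 6 triples form a triangle.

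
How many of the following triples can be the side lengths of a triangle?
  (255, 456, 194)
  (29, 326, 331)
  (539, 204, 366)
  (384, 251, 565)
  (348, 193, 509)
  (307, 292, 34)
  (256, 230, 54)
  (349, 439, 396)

(194,255,456): 194+255 ≤ 456 → not valid
(29,326,331): 29+326 > 331 → valid
(204,366,539): 204+366 > 539 → valid
(251,384,565): 251+384 > 565 → valid
(193,348,509): 193+348 > 509 → valid
(34,292,307): 34+292 > 307 → valid
(54,230,256): 54+230 > 256 → valid
(349,396,439): 349+396 > 439 → valid
7 of the 8 triples form a triangle.

7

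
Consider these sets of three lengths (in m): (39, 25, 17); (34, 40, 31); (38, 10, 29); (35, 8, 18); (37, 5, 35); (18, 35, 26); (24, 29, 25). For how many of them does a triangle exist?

(17,25,39): 17+25 > 39 → valid
(31,34,40): 31+34 > 40 → valid
(10,29,38): 10+29 > 38 → valid
(8,18,35): 8+18 ≤ 35 → not valid
(5,35,37): 5+35 > 37 → valid
(18,26,35): 18+26 > 35 → valid
(24,25,29): 24+25 > 29 → valid
6 of the 7 triples form a triangle.

6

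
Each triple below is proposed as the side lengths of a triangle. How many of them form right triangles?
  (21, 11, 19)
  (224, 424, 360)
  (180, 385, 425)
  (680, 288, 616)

(21,11,19): 11²+19² = 482 > 441 = 21² → acute
(224,424,360): 224²+360² = 179776 = 424² → right
(180,385,425): 180²+385² = 180625 = 425² → right
(680,288,616): 288²+616² = 462400 = 680² → right
3 of the 4 are right.

3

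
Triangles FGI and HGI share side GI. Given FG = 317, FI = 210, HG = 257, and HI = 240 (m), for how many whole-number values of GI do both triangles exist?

From triangle FGI: 107 < GI < 527.
From triangle HGI: 17 < GI < 497.
Intersection: 107 < GI < 497, so integers 108 through 496: 389 values.

389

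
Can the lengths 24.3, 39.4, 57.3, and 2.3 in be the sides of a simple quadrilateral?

A quadrilateral exists iff every side is shorter than the sum of the others — equivalently, the longest side is less than the sum of the rest.
Longest side 57.3 < 66.0 (sum of the remaining 3), so yes.

Yes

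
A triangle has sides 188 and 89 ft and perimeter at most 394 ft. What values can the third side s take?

99 < s ≤ 117 ft

Triangle inequality alone gives 99 < s < 277.
The perimeter condition gives s ≤ 394 − 188 − 89 = 117.
Intersecting the two: 99 < s ≤ 117.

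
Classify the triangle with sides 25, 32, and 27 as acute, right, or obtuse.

acute

Compare the square of the longest side to the sum of squares of the other two: 25² + 27² = 1354 > 1024 = 32².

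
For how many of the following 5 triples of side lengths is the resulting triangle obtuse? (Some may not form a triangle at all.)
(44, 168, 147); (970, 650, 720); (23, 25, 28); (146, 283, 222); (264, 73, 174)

(44,168,147): 44²+147² = 23545 < 28224 = 168² → obtuse
(970,650,720): 650²+720² = 940900 = 970² → right
(23,25,28): 23²+25² = 1154 > 784 = 28² → acute
(146,283,222): 146²+222² = 70600 < 80089 = 283² → obtuse
(264,73,174): 73+174 ≤ 264, not a triangle
2 of the 5 are obtuse.

2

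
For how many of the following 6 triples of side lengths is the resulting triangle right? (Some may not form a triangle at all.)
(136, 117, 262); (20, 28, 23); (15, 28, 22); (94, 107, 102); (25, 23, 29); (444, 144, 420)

1

(136,117,262): 117+136 ≤ 262, not a triangle
(20,28,23): 20²+23² = 929 > 784 = 28² → acute
(15,28,22): 15²+22² = 709 < 784 = 28² → obtuse
(94,107,102): 94²+102² = 19240 > 11449 = 107² → acute
(25,23,29): 23²+25² = 1154 > 841 = 29² → acute
(444,144,420): 144²+420² = 197136 = 444² → right
1 of the 6 is right.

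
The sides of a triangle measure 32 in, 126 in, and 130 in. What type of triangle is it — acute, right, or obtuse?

Compare the square of the longest side to the sum of squares of the other two: 32² + 126² = 16900 = 130².

right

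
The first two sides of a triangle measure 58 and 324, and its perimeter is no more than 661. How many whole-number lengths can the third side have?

Triangle inequality: 266 < x < 382. Perimeter ≤ 661 gives x ≤ 661 − 58 − 324 = 279.
So 266 < x ≤ 279; integers 267 through 279: 13 values.

13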